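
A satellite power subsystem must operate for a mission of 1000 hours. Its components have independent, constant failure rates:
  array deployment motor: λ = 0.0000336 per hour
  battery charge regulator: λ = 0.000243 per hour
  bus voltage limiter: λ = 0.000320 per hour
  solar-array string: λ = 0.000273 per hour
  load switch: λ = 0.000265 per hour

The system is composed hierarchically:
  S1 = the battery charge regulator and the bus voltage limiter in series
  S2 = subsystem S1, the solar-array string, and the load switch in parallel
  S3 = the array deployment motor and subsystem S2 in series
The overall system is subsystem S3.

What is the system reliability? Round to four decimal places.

R(array deployment motor) = exp(−0.0000336 × 1000) = 0.966958
R(battery charge regulator) = exp(−0.000243 × 1000) = 0.784272
R(bus voltage limiter) = exp(−0.000320 × 1000) = 0.726149
R(solar-array string) = exp(−0.000273 × 1000) = 0.761093
R(load switch) = exp(−0.000265 × 1000) = 0.767206
Series (battery charge regulator and bus voltage limiter): 0.784272 × 0.726149 = 0.569498
Parallel ([0.569498], solar-array string, and load switch): 1 − (1 − 0.569498)(1 − 0.761093)(1 − 0.767206) = 0.976057
Series (array deployment motor and [0.976057]): 0.966958 × 0.976057 = 0.9438

0.9438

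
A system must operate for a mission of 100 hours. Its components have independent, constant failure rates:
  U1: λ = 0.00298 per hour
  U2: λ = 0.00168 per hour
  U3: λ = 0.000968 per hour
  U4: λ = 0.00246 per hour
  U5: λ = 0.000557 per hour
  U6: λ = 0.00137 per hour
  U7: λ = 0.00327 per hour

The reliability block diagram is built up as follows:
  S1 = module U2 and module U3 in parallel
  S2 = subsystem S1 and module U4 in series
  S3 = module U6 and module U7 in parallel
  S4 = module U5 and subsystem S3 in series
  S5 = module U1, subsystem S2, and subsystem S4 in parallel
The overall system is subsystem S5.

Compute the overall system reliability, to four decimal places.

0.9948

R(U1) = exp(−0.00298 × 100) = 0.742301
R(U2) = exp(−0.00168 × 100) = 0.845354
R(U3) = exp(−0.000968 × 100) = 0.907738
R(U4) = exp(−0.00246 × 100) = 0.781922
R(U5) = exp(−0.000557 × 100) = 0.945823
R(U6) = exp(−0.00137 × 100) = 0.871970
R(U7) = exp(−0.00327 × 100) = 0.721084
Parallel (U2 and U3): 1 − (1 − 0.845354)(1 − 0.907738) = 0.985732
Series ([0.985732] and U4): 0.985732 × 0.781922 = 0.770766
Parallel (U6 and U7): 1 − (1 − 0.871970)(1 − 0.721084) = 0.964290
Series (U5 and [0.964290]): 0.945823 × 0.964290 = 0.912048
Parallel (U1, [0.770766], and [0.912048]): 1 − (1 − 0.742301)(1 − 0.770766)(1 − 0.912048) = 0.9948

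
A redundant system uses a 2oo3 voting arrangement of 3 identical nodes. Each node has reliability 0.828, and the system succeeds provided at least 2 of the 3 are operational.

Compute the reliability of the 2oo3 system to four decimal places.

R = Σ_{i=2}^{3} C(3,i) p^i (1−p)^{3−i} with p = 0.828
C(3,2)·0.828^2·0.172^1 = 0.353761
C(3,3)·0.828^3·0.172^0 = 0.567664
Sum = 0.9214

0.9214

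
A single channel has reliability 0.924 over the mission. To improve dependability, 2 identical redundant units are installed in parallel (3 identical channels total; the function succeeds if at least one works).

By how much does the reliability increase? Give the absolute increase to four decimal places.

R_before = 0.924
R_after = 1 − (1 − 0.924)^3 = 0.9996
ΔR = 0.9996 − 0.924 = 0.0756

0.0756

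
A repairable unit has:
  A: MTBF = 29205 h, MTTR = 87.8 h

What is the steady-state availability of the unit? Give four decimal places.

0.9970

A(A) = MTBF/(MTBF+MTTR) = 29205/(29205+87.8) = 0.9970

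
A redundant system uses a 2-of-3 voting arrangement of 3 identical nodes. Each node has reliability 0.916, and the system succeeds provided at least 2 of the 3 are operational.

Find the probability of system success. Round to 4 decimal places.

0.9800

R = Σ_{i=2}^{3} C(3,i) p^i (1−p)^{3−i} with p = 0.916
C(3,2)·0.916^2·0.084^1 = 0.211442
C(3,3)·0.916^3·0.084^0 = 0.768575
Sum = 0.9800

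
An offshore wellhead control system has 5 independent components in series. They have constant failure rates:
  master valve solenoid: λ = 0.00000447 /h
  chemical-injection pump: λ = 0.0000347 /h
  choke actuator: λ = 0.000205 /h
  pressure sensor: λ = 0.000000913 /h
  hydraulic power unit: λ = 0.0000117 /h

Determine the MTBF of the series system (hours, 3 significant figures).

3890

Series of exponential components: λ_sys = Σ λ_i
λ_sys = 0.00000447 + 0.0000347 + 0.000205 + 0.000000913 + 0.0000117 = 2.5678e-04 /h
MTBF = 1 / λ_sys = 3890 h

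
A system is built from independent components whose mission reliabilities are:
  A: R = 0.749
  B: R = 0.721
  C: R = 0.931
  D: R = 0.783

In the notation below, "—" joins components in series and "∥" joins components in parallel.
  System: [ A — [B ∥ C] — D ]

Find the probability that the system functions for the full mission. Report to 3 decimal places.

Parallel (B and C): 1 − (1 − 0.72100)(1 − 0.93100) = 0.98075
Series (A, [0.98075], and D): 0.74900 × 0.98075 × 0.78300 = 0.575

0.575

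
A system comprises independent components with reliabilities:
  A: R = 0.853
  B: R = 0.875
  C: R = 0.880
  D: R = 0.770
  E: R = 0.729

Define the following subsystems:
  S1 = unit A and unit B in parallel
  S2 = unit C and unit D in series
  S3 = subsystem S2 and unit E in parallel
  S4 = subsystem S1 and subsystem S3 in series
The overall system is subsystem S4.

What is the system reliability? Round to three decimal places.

0.896

Parallel (A and B): 1 − (1 − 0.85300)(1 − 0.87500) = 0.98163
Series (C and D): 0.88000 × 0.77000 = 0.67760
Parallel ([0.67760] and E): 1 − (1 − 0.67760)(1 − 0.72900) = 0.91263
Series ([0.98163] and [0.91263]): 0.98163 × 0.91263 = 0.896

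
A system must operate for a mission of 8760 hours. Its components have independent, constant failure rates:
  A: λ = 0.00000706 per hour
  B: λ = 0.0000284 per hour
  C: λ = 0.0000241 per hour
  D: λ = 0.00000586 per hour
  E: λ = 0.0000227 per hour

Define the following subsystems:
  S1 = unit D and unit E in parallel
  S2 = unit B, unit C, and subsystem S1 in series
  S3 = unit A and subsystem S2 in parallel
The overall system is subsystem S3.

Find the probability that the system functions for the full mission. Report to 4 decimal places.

0.9775

R(A) = exp(−0.00000706 × 8760) = 0.940028
R(B) = exp(−0.0000284 × 8760) = 0.779748
R(C) = exp(−0.0000241 × 8760) = 0.809680
R(D) = exp(−0.00000586 × 8760) = 0.949962
R(E) = exp(−0.0000227 × 8760) = 0.819671
Parallel (D and E): 1 − (1 − 0.949962)(1 − 0.819671) = 0.990977
Series (B, C, and [0.990977]): 0.779748 × 0.809680 × 0.990977 = 0.625650
Parallel (A and [0.625650]): 1 − (1 − 0.940028)(1 − 0.625650) = 0.9775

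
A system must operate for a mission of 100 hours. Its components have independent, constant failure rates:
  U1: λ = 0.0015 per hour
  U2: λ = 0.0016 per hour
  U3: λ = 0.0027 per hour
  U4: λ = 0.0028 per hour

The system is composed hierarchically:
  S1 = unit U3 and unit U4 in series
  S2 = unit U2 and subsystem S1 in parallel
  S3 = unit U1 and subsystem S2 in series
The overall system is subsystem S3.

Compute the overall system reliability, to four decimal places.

0.8069

R(U1) = exp(−0.0015 × 100) = 0.860708
R(U2) = exp(−0.0016 × 100) = 0.852144
R(U3) = exp(−0.0027 × 100) = 0.763379
R(U4) = exp(−0.0028 × 100) = 0.755784
Series (U3 and U4): 0.763379 × 0.755784 = 0.576950
Parallel (U2 and [0.576950]): 1 − (1 − 0.852144)(1 − 0.576950) = 0.937450
Series (U1 and [0.937450]): 0.860708 × 0.937450 = 0.8069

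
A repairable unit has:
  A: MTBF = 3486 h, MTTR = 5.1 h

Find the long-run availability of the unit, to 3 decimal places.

A(A) = MTBF/(MTBF+MTTR) = 3486/(3486+5.1) = 0.999

0.999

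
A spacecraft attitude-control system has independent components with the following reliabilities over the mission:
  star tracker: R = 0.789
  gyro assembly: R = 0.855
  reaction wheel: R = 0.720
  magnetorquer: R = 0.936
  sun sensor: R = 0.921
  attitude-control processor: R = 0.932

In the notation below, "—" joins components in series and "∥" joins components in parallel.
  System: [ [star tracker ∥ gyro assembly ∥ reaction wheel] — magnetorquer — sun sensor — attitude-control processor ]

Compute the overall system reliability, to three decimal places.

0.797

Parallel (star tracker, gyro assembly, and reaction wheel): 1 − (1 − 0.78900)(1 − 0.85500)(1 − 0.72000) = 0.99143
Series ([0.99143], magnetorquer, sun sensor, and attitude-control processor): 0.99143 × 0.93600 × 0.92100 × 0.93200 = 0.797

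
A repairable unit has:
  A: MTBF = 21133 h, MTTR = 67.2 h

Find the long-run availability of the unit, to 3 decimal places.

0.997

A(A) = MTBF/(MTBF+MTTR) = 21133/(21133+67.2) = 0.997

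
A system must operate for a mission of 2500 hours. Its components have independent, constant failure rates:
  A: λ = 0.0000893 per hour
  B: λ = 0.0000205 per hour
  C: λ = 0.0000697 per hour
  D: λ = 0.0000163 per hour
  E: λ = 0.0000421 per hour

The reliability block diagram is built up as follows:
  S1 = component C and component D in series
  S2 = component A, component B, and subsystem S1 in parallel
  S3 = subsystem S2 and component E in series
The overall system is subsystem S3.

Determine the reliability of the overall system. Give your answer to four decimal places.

R(A) = exp(−0.0000893 × 2500) = 0.799915
R(B) = exp(−0.0000205 × 2500) = 0.950041
R(C) = exp(−0.0000697 × 2500) = 0.840087
R(D) = exp(−0.0000163 × 2500) = 0.960069
R(E) = exp(−0.0000421 × 2500) = 0.900099
Series (C and D): 0.840087 × 0.960069 = 0.806541
Parallel (A, B, and [0.806541]): 1 − (1 − 0.799915)(1 − 0.950041)(1 − 0.806541) = 0.998066
Series ([0.998066] and E): 0.998066 × 0.900099 = 0.8984

0.8984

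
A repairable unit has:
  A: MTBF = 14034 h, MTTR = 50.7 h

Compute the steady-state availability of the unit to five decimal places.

0.99640

A(A) = MTBF/(MTBF+MTTR) = 14034/(14034+50.7) = 0.99640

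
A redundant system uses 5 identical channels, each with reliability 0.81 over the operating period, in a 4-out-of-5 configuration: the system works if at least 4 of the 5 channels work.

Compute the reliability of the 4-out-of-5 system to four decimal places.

0.7576

R = Σ_{i=4}^{5} C(5,i) p^i (1−p)^{5−i} with p = 0.81
C(5,4)·0.81^4·0.19^1 = 0.408944
C(5,5)·0.81^5·0.19^0 = 0.348678
Sum = 0.7576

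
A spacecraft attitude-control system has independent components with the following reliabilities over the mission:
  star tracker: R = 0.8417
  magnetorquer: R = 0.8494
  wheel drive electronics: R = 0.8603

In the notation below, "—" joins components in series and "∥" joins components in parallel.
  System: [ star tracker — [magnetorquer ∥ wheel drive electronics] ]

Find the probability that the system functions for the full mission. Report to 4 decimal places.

Parallel (magnetorquer and wheel drive electronics): 1 − (1 − 0.849400)(1 − 0.860300) = 0.978961
Series (star tracker and [0.978961]): 0.841700 × 0.978961 = 0.8240

0.8240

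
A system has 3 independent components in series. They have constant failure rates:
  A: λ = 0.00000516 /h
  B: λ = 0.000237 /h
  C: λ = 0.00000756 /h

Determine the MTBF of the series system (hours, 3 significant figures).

4000

Series of exponential components: λ_sys = Σ λ_i
λ_sys = 0.00000516 + 0.000237 + 0.00000756 = 2.4972e-04 /h
MTBF = 1 / λ_sys = 4000 h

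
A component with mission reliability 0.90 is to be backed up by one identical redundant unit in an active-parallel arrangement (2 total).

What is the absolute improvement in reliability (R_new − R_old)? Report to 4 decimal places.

R_before = 0.90
R_after = 1 − (1 − 0.90)^2 = 0.9900
ΔR = 0.9900 − 0.90 = 0.0900

0.0900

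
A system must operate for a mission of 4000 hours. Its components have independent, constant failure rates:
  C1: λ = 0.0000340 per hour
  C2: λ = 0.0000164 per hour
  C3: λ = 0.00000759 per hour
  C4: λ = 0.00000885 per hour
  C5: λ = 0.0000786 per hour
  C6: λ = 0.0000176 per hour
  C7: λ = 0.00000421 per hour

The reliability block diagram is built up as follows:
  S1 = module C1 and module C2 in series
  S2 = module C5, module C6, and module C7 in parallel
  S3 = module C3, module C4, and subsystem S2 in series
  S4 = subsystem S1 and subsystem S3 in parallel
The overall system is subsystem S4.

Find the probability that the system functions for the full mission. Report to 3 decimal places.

0.988

R(C1) = exp(−0.0000340 × 4000) = 0.87284
R(C2) = exp(−0.0000164 × 4000) = 0.93651
R(C3) = exp(−0.00000759 × 4000) = 0.97010
R(C4) = exp(−0.00000885 × 4000) = 0.96522
R(C5) = exp(−0.0000786 × 4000) = 0.73023
R(C6) = exp(−0.0000176 × 4000) = 0.93202
R(C7) = exp(−0.00000421 × 4000) = 0.98330
Series (C1 and C2): 0.87284 × 0.93651 = 0.81742
Parallel (C5, C6, and C7): 1 − (1 − 0.73023)(1 − 0.93202)(1 − 0.98330) = 0.99969
Series (C3, C4, and [0.99969]): 0.97010 × 0.96522 × 0.99969 = 0.93607
Parallel ([0.81742] and [0.93607]): 1 − (1 − 0.81742)(1 − 0.93607) = 0.988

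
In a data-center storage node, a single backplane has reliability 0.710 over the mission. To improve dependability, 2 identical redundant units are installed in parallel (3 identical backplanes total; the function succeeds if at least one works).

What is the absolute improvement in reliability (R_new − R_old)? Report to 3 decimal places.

R_before = 0.710
R_after = 1 − (1 − 0.710)^3 = 0.976
ΔR = 0.976 − 0.710 = 0.266

0.266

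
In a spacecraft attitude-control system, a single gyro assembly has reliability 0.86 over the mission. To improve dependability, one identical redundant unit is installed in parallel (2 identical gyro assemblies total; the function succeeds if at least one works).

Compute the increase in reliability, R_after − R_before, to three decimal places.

R_before = 0.86
R_after = 1 − (1 − 0.86)^2 = 0.980
ΔR = 0.980 − 0.86 = 0.120

0.120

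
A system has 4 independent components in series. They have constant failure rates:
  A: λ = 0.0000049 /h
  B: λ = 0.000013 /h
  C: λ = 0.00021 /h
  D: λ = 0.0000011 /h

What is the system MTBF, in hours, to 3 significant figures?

Series of exponential components: λ_sys = Σ λ_i
λ_sys = 0.0000049 + 0.000013 + 0.00021 + 0.0000011 = 2.2900e-04 /h
MTBF = 1 / λ_sys = 4370 h

4370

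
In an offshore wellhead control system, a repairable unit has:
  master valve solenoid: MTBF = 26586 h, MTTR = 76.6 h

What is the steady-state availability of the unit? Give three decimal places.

A(master valve solenoid) = MTBF/(MTBF+MTTR) = 26586/(26586+76.6) = 0.997

0.997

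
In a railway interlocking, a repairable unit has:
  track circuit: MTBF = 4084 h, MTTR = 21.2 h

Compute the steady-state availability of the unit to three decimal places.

A(track circuit) = MTBF/(MTBF+MTTR) = 4084/(4084+21.2) = 0.995

0.995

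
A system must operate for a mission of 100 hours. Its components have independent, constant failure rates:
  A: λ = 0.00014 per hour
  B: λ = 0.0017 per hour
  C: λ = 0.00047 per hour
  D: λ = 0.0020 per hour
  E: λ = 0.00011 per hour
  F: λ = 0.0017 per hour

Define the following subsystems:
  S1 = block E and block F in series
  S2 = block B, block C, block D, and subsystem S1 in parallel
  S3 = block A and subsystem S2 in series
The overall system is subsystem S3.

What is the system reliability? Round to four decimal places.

R(A) = exp(−0.00014 × 100) = 0.986098
R(B) = exp(−0.0017 × 100) = 0.843665
R(C) = exp(−0.00047 × 100) = 0.954087
R(D) = exp(−0.0020 × 100) = 0.818731
R(E) = exp(−0.00011 × 100) = 0.989060
R(F) = exp(−0.0017 × 100) = 0.843665
Series (E and F): 0.989060 × 0.843665 = 0.834435
Parallel (B, C, D, and [0.834435]): 1 − (1 − 0.843665)(1 − 0.954087)(1 − 0.818731)(1 − 0.834435) = 0.999785
Series (A and [0.999785]): 0.986098 × 0.999785 = 0.9859

0.9859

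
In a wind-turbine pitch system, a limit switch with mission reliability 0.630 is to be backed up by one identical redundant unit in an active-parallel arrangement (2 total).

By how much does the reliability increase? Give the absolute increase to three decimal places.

R_before = 0.630
R_after = 1 − (1 − 0.630)^2 = 0.863
ΔR = 0.863 − 0.630 = 0.233

0.233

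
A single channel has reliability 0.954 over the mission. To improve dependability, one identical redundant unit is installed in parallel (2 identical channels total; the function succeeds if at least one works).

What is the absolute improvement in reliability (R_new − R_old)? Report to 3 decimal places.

R_before = 0.954
R_after = 1 − (1 − 0.954)^2 = 0.998
ΔR = 0.998 − 0.954 = 0.044

0.044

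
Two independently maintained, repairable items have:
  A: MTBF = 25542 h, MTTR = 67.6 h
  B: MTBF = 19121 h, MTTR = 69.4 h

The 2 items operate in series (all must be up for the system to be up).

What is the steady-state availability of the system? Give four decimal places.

0.9938

A(A) = MTBF/(MTBF+MTTR) = 25542/(25542+67.6) = 0.997360
A(B) = MTBF/(MTBF+MTTR) = 19121/(19121+69.4) = 0.996384
Series availability: 0.997360 × 0.996384 = 0.9938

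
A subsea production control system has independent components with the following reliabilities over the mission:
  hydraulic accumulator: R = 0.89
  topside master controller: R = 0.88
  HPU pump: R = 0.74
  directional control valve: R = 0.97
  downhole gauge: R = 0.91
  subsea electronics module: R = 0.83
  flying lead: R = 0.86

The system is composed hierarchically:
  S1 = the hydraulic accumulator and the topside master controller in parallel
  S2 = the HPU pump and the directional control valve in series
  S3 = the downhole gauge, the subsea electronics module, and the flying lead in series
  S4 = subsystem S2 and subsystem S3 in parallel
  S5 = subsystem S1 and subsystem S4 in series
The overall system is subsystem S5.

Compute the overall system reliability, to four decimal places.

0.8892

Parallel (hydraulic accumulator and topside master controller): 1 − (1 − 0.890000)(1 − 0.880000) = 0.986800
Series (HPU pump and directional control valve): 0.740000 × 0.970000 = 0.717800
Series (downhole gauge, subsea electronics module, and flying lead): 0.910000 × 0.830000 × 0.860000 = 0.649558
Parallel ([0.717800] and [0.649558]): 1 − (1 − 0.717800)(1 − 0.649558) = 0.901105
Series ([0.986800] and [0.901105]): 0.986800 × 0.901105 = 0.8892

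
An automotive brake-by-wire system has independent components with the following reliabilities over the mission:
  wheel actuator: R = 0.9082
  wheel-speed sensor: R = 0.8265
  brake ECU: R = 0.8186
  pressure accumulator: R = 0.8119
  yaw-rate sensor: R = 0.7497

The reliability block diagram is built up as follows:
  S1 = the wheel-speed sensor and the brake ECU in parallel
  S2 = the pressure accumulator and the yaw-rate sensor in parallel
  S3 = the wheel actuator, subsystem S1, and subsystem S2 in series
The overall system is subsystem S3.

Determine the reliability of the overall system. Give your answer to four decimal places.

Parallel (wheel-speed sensor and brake ECU): 1 − (1 − 0.826500)(1 − 0.818600) = 0.968527
Parallel (pressure accumulator and yaw-rate sensor): 1 − (1 − 0.811900)(1 − 0.749700) = 0.952919
Series (wheel actuator, [0.968527], and [0.952919]): 0.908200 × 0.968527 × 0.952919 = 0.8382

0.8382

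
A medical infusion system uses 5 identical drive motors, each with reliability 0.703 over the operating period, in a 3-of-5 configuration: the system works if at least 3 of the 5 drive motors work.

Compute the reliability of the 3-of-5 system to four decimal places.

0.8409

R = Σ_{i=3}^{5} C(5,i) p^i (1−p)^{5−i} with p = 0.703
C(5,3)·0.703^3·0.297^2 = 0.306464
C(5,4)·0.703^4·0.297^1 = 0.362700
C(5,5)·0.703^5·0.297^0 = 0.171703
Sum = 0.8409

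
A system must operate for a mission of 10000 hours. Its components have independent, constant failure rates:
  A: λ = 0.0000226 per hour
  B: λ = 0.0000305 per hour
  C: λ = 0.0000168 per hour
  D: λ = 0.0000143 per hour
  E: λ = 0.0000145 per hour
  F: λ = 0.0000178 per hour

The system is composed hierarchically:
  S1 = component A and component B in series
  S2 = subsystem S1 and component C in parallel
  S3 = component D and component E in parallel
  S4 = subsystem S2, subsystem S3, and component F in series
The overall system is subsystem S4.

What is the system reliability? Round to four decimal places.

0.7695

R(A) = exp(−0.0000226 × 10000) = 0.797718
R(B) = exp(−0.0000305 × 10000) = 0.737123
R(C) = exp(−0.0000168 × 10000) = 0.845354
R(D) = exp(−0.0000143 × 10000) = 0.866754
R(E) = exp(−0.0000145 × 10000) = 0.865022
R(F) = exp(−0.0000178 × 10000) = 0.836942
Series (A and B): 0.797718 × 0.737123 = 0.588016
Parallel ([0.588016] and C): 1 − (1 − 0.588016)(1 − 0.845354) = 0.936288
Parallel (D and E): 1 − (1 − 0.866754)(1 − 0.865022) = 0.982015
Series ([0.936288], [0.982015], and F): 0.936288 × 0.982015 × 0.836942 = 0.7695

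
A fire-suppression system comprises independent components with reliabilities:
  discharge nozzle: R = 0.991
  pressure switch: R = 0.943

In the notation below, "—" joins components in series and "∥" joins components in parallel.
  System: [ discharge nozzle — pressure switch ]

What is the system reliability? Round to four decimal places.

Series (discharge nozzle and pressure switch): 0.991000 × 0.943000 = 0.9345

0.9345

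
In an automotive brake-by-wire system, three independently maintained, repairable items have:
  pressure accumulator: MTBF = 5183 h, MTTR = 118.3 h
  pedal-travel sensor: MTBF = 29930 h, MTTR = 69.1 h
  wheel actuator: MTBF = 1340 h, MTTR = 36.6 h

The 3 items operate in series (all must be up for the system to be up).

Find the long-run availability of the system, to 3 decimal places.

A(pressure accumulator) = MTBF/(MTBF+MTTR) = 5183/(5183+118.3) = 0.977685
A(pedal-travel sensor) = MTBF/(MTBF+MTTR) = 29930/(29930+69.1) = 0.997697
A(wheel actuator) = MTBF/(MTBF+MTTR) = 1340/(1340+36.6) = 0.973413
Series availability: 0.977685 × 0.997697 × 0.973413 = 0.949

0.949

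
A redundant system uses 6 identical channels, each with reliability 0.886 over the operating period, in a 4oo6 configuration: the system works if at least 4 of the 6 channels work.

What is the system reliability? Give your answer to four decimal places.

R = Σ_{i=4}^{6} C(6,i) p^i (1−p)^{6−i} with p = 0.886
C(6,4)·0.886^4·0.114^2 = 0.120126
C(6,5)·0.886^5·0.114^1 = 0.373443
C(6,6)·0.886^6·0.114^0 = 0.483729
Sum = 0.9773

0.9773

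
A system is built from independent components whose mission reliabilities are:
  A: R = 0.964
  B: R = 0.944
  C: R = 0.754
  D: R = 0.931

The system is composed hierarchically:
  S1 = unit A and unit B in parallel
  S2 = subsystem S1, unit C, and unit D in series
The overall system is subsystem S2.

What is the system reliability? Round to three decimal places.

Parallel (A and B): 1 − (1 − 0.96400)(1 − 0.94400) = 0.99798
Series ([0.99798], C, and D): 0.99798 × 0.75400 × 0.93100 = 0.701

0.701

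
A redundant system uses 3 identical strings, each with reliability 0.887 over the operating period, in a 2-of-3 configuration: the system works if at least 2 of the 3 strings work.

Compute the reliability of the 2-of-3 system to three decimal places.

0.965

R = Σ_{i=2}^{3} C(3,i) p^i (1−p)^{3−i} with p = 0.887
C(3,2)·0.887^2·0.113^1 = 0.26671
C(3,3)·0.887^3·0.113^0 = 0.69786
Sum = 0.965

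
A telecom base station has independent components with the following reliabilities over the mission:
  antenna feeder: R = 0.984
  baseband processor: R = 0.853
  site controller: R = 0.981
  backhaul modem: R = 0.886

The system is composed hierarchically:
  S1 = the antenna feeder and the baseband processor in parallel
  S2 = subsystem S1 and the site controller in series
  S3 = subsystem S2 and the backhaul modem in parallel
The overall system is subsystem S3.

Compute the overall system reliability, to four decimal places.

Parallel (antenna feeder and baseband processor): 1 − (1 − 0.984000)(1 − 0.853000) = 0.997648
Series ([0.997648] and site controller): 0.997648 × 0.981000 = 0.978693
Parallel ([0.978693] and backhaul modem): 1 − (1 − 0.978693)(1 − 0.886000) = 0.9976

0.9976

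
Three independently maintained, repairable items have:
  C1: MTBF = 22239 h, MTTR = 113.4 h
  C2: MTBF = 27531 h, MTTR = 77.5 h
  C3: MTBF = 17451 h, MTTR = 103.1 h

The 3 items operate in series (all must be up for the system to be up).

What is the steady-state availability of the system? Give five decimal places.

A(C1) = MTBF/(MTBF+MTTR) = 22239/(22239+113.4) = 0.994927
A(C2) = MTBF/(MTBF+MTTR) = 27531/(27531+77.5) = 0.997193
A(C3) = MTBF/(MTBF+MTTR) = 17451/(17451+103.1) = 0.994127
Series availability: 0.994927 × 0.997193 × 0.994127 = 0.98631

0.98631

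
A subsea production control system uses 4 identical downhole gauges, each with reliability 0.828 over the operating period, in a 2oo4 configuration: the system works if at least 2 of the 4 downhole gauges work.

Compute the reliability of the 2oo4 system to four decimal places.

R = Σ_{i=2}^{4} C(4,i) p^i (1−p)^{4−i} with p = 0.828
C(4,2)·0.828^2·0.172^2 = 0.121694
C(4,3)·0.828^3·0.172^1 = 0.390553
C(4,4)·0.828^4·0.172^0 = 0.470025
Sum = 0.9823

0.9823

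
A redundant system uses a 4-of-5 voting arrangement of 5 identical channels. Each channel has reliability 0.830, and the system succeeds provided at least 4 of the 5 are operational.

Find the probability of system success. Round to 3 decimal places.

R = Σ_{i=4}^{5} C(5,i) p^i (1−p)^{5−i} with p = 0.830
C(5,4)·0.830^4·0.170^1 = 0.40340
C(5,5)·0.830^5·0.170^0 = 0.39390
Sum = 0.797

0.797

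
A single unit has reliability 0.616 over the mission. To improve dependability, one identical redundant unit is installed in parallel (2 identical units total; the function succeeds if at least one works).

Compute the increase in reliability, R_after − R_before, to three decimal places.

R_before = 0.616
R_after = 1 − (1 − 0.616)^2 = 0.853
ΔR = 0.853 − 0.616 = 0.237

0.237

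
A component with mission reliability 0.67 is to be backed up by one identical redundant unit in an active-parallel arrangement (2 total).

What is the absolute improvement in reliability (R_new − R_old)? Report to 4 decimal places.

R_before = 0.67
R_after = 1 − (1 − 0.67)^2 = 0.8911
ΔR = 0.8911 − 0.67 = 0.2211

0.2211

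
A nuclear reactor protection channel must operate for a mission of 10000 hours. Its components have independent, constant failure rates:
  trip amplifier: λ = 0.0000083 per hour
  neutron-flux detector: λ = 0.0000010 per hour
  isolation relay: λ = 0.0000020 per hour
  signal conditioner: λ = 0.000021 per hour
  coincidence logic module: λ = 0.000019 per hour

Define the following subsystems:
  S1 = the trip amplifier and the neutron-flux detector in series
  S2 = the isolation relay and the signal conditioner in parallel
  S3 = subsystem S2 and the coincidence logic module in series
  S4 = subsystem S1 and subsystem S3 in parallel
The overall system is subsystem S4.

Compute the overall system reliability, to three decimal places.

0.984

R(trip amplifier) = exp(−0.0000083 × 10000) = 0.92035
R(neutron-flux detector) = exp(−0.0000010 × 10000) = 0.99005
R(isolation relay) = exp(−0.0000020 × 10000) = 0.98020
R(signal conditioner) = exp(−0.000021 × 10000) = 0.81058
R(coincidence logic module) = exp(−0.000019 × 10000) = 0.82696
Series (trip amplifier and neutron-flux detector): 0.92035 × 0.99005 = 0.91119
Parallel (isolation relay and signal conditioner): 1 − (1 − 0.98020)(1 − 0.81058) = 0.99625
Series ([0.99625] and coincidence logic module): 0.99625 × 0.82696 = 0.82386
Parallel ([0.91119] and [0.82386]): 1 − (1 − 0.91119)(1 − 0.82386) = 0.984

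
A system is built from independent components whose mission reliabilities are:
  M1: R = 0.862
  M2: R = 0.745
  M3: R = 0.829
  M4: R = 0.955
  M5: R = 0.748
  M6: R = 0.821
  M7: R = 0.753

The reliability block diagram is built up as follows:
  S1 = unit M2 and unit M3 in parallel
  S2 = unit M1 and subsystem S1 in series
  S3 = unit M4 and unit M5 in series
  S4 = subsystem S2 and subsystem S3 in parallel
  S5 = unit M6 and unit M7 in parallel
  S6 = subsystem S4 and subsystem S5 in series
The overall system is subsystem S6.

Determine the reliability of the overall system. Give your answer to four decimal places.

Parallel (M2 and M3): 1 − (1 − 0.745000)(1 − 0.829000) = 0.956395
Series (M1 and [0.956395]): 0.862000 × 0.956395 = 0.824412
Series (M4 and M5): 0.955000 × 0.748000 = 0.714340
Parallel ([0.824412] and [0.714340]): 1 − (1 − 0.824412)(1 − 0.714340) = 0.949842
Parallel (M6 and M7): 1 − (1 − 0.821000)(1 − 0.753000) = 0.955787
Series ([0.949842] and [0.955787]): 0.949842 × 0.955787 = 0.9078

0.9078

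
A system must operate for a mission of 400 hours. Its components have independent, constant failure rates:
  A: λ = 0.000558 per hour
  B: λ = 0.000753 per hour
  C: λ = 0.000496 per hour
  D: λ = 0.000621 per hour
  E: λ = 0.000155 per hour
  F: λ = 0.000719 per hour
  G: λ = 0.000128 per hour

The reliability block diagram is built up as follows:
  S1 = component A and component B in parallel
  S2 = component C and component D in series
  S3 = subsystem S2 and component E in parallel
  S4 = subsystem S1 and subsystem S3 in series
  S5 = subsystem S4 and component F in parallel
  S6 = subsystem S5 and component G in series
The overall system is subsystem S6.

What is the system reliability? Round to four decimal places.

0.9329

R(A) = exp(−0.000558 × 400) = 0.799955
R(B) = exp(−0.000753 × 400) = 0.739930
R(C) = exp(−0.000496 × 400) = 0.820042
R(D) = exp(−0.000621 × 400) = 0.780048
R(E) = exp(−0.000155 × 400) = 0.939883
R(F) = exp(−0.000719 × 400) = 0.750062
R(G) = exp(−0.000128 × 400) = 0.950089
Parallel (A and B): 1 − (1 − 0.799955)(1 − 0.739930) = 0.947974
Series (C and D): 0.820042 × 0.780048 = 0.639672
Parallel ([0.639672] and E): 1 − (1 − 0.639672)(1 − 0.939883) = 0.978338
Series ([0.947974] and [0.978338]): 0.947974 × 0.978338 = 0.927439
Parallel ([0.927439] and F): 1 − (1 − 0.927439)(1 − 0.750062) = 0.981864
Series ([0.981864] and G): 0.981864 × 0.950089 = 0.9329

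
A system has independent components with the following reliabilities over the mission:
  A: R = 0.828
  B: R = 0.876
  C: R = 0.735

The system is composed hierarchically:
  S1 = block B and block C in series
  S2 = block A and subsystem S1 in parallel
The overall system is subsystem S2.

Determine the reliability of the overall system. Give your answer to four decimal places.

Series (B and C): 0.876000 × 0.735000 = 0.643860
Parallel (A and [0.643860]): 1 − (1 − 0.828000)(1 − 0.643860) = 0.9387

0.9387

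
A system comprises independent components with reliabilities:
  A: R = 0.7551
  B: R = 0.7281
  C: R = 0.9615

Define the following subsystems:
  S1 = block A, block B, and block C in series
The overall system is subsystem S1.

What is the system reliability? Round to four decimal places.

Series (A, B, and C): 0.755100 × 0.728100 × 0.961500 = 0.5286

0.5286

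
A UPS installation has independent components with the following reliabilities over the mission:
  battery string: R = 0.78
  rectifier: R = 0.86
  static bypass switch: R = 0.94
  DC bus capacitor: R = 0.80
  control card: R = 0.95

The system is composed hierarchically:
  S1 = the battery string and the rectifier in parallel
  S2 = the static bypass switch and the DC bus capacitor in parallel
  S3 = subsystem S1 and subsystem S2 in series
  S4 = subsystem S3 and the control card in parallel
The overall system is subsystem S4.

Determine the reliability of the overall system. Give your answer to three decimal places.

Parallel (battery string and rectifier): 1 − (1 − 0.78000)(1 − 0.86000) = 0.96920
Parallel (static bypass switch and DC bus capacitor): 1 − (1 − 0.94000)(1 − 0.80000) = 0.98800
Series ([0.96920] and [0.98800]): 0.96920 × 0.98800 = 0.95757
Parallel ([0.95757] and control card): 1 − (1 − 0.95757)(1 − 0.95000) = 0.998

0.998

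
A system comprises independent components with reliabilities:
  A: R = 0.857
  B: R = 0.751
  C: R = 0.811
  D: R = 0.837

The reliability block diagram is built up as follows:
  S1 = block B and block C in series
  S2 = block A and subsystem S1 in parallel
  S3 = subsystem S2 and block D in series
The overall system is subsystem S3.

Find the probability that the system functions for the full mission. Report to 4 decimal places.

0.7902

Series (B and C): 0.751000 × 0.811000 = 0.609061
Parallel (A and [0.609061]): 1 − (1 − 0.857000)(1 − 0.609061) = 0.944096
Series ([0.944096] and D): 0.944096 × 0.837000 = 0.7902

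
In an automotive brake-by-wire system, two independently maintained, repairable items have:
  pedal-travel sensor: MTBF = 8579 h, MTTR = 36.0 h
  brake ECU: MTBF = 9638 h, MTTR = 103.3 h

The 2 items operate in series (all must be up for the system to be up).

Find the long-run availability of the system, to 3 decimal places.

A(pedal-travel sensor) = MTBF/(MTBF+MTTR) = 8579/(8579+36.0) = 0.995821
A(brake ECU) = MTBF/(MTBF+MTTR) = 9638/(9638+103.3) = 0.989396
Series availability: 0.995821 × 0.989396 = 0.985

0.985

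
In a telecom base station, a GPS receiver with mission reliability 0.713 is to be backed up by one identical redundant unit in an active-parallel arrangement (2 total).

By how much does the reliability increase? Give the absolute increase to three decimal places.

R_before = 0.713
R_after = 1 − (1 − 0.713)^2 = 0.918
ΔR = 0.918 − 0.713 = 0.205

0.205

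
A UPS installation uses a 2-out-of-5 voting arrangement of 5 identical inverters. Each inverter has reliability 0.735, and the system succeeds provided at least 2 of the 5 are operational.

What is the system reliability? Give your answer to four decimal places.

0.9806

R = Σ_{i=2}^{5} C(5,i) p^i (1−p)^{5−i} with p = 0.735
C(5,2)·0.735^2·0.265^3 = 0.100534
C(5,3)·0.735^3·0.265^2 = 0.278839
C(5,4)·0.735^4·0.265^1 = 0.386692
C(5,5)·0.735^5·0.265^0 = 0.214505
Sum = 0.9806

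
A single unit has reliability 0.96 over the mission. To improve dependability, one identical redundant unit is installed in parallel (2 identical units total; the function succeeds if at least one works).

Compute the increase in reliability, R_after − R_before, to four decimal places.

R_before = 0.96
R_after = 1 − (1 − 0.96)^2 = 0.9984
ΔR = 0.9984 − 0.96 = 0.0384

0.0384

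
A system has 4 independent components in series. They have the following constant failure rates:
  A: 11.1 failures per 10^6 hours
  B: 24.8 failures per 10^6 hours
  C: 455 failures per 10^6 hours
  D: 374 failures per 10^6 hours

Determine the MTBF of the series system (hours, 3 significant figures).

Series of exponential components: λ_sys = Σ λ_i
λ_sys = 0.0000111 + 0.0000248 + 0.000455 + 0.000374 = 8.6490e-04 /h
MTBF = 1 / λ_sys = 1160 h

1160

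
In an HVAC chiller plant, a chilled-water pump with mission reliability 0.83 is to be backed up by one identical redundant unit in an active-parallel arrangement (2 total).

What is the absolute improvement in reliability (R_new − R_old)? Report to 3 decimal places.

0.141

R_before = 0.83
R_after = 1 − (1 − 0.83)^2 = 0.971
ΔR = 0.971 − 0.83 = 0.141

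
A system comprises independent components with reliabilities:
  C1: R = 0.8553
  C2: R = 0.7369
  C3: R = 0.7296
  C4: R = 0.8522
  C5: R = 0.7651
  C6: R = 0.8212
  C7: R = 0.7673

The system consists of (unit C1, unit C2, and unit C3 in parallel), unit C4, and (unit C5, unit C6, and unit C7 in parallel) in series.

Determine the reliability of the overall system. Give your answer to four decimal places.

0.8352

Parallel (C1, C2, and C3): 1 − (1 − 0.855300)(1 − 0.736900)(1 − 0.729600) = 0.989706
Parallel (C5, C6, and C7): 1 − (1 − 0.765100)(1 − 0.821200)(1 − 0.767300) = 0.990227
Series ([0.989706], C4, and [0.990227]): 0.989706 × 0.852200 × 0.990227 = 0.8352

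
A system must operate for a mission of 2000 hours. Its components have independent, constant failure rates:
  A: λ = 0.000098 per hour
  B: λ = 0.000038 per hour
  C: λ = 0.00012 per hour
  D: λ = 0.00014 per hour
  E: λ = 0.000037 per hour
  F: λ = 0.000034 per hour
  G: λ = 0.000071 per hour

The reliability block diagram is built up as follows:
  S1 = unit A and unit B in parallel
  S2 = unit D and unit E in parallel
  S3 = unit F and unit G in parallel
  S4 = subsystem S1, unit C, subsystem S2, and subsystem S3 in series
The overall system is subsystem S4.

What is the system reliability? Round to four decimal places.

0.7562

R(A) = exp(−0.000098 × 2000) = 0.822012
R(B) = exp(−0.000038 × 2000) = 0.926816
R(C) = exp(−0.00012 × 2000) = 0.786628
R(D) = exp(−0.00014 × 2000) = 0.755784
R(E) = exp(−0.000037 × 2000) = 0.928672
R(F) = exp(−0.000034 × 2000) = 0.934260
R(G) = exp(−0.000071 × 2000) = 0.867621
Parallel (A and B): 1 − (1 − 0.822012)(1 − 0.926816) = 0.986974
Parallel (D and E): 1 − (1 − 0.755784)(1 − 0.928672) = 0.982581
Parallel (F and G): 1 − (1 − 0.934260)(1 − 0.867621) = 0.991297
Series ([0.986974], C, [0.982581], and [0.991297]): 0.986974 × 0.786628 × 0.982581 × 0.991297 = 0.7562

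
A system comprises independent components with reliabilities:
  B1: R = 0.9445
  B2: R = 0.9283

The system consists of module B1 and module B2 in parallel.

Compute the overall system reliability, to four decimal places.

Parallel (B1 and B2): 1 − (1 − 0.944500)(1 − 0.928300) = 0.9960

0.9960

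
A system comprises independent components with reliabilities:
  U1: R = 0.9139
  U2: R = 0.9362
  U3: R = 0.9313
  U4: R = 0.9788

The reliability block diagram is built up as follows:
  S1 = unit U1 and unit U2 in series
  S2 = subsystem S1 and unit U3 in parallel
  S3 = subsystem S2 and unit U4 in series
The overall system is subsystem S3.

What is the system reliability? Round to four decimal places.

Series (U1 and U2): 0.913900 × 0.936200 = 0.855593
Parallel ([0.855593] and U3): 1 − (1 − 0.855593)(1 − 0.931300) = 0.990079
Series ([0.990079] and U4): 0.990079 × 0.978800 = 0.9691

0.9691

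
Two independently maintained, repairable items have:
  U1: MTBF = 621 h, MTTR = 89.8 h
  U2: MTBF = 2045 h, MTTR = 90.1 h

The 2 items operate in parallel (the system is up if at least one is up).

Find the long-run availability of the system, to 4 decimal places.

0.9947

A(U1) = MTBF/(MTBF+MTTR) = 621/(621+89.8) = 0.873663
A(U2) = MTBF/(MTBF+MTTR) = 2045/(2045+90.1) = 0.957801
Parallel availability: 1 − (1 − 0.873663)(1 − 0.957801) = 0.9947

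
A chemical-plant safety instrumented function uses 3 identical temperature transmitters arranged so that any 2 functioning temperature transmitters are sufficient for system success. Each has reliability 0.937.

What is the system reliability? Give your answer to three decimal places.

R = Σ_{i=2}^{3} C(3,i) p^i (1−p)^{3−i} with p = 0.937
C(3,2)·0.937^2·0.063^1 = 0.16594
C(3,3)·0.937^3·0.063^0 = 0.82266
Sum = 0.989

0.989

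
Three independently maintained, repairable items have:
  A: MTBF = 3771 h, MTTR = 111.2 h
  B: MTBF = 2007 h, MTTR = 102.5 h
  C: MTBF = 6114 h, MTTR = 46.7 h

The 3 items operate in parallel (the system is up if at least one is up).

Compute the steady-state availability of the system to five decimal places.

A(A) = MTBF/(MTBF+MTTR) = 3771/(3771+111.2) = 0.971356
A(B) = MTBF/(MTBF+MTTR) = 2007/(2007+102.5) = 0.951410
A(C) = MTBF/(MTBF+MTTR) = 6114/(6114+46.7) = 0.992420
Parallel availability: 1 − (1 − 0.971356)(1 − 0.951410)(1 − 0.992420) = 0.99999

0.99999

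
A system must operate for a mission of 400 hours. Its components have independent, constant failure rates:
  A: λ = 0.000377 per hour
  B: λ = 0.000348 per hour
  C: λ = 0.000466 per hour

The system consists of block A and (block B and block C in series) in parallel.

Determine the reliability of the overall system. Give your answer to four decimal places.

R(A) = exp(−0.000377 × 400) = 0.860020
R(B) = exp(−0.000348 × 400) = 0.870054
R(C) = exp(−0.000466 × 400) = 0.829942
Series (B and C): 0.870054 × 0.829942 = 0.722094
Parallel (A and [0.722094]): 1 − (1 − 0.860020)(1 − 0.722094) = 0.9611

0.9611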